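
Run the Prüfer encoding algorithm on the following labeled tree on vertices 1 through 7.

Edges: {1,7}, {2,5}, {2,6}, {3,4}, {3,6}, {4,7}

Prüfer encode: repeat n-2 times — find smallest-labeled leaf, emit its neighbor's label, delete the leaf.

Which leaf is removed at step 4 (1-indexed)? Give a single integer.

Answer: 6

Derivation:
Step 1: current leaves = {1,5}. Remove leaf 1 (neighbor: 7).
Step 2: current leaves = {5,7}. Remove leaf 5 (neighbor: 2).
Step 3: current leaves = {2,7}. Remove leaf 2 (neighbor: 6).
Step 4: current leaves = {6,7}. Remove leaf 6 (neighbor: 3).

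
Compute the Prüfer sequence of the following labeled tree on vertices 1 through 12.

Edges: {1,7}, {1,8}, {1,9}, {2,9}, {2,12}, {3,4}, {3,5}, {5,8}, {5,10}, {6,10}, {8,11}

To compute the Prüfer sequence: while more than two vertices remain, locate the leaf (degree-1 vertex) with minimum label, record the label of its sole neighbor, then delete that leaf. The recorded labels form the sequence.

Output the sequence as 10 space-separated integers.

Step 1: leaves = {4,6,7,11,12}. Remove smallest leaf 4, emit neighbor 3.
Step 2: leaves = {3,6,7,11,12}. Remove smallest leaf 3, emit neighbor 5.
Step 3: leaves = {6,7,11,12}. Remove smallest leaf 6, emit neighbor 10.
Step 4: leaves = {7,10,11,12}. Remove smallest leaf 7, emit neighbor 1.
Step 5: leaves = {10,11,12}. Remove smallest leaf 10, emit neighbor 5.
Step 6: leaves = {5,11,12}. Remove smallest leaf 5, emit neighbor 8.
Step 7: leaves = {11,12}. Remove smallest leaf 11, emit neighbor 8.
Step 8: leaves = {8,12}. Remove smallest leaf 8, emit neighbor 1.
Step 9: leaves = {1,12}. Remove smallest leaf 1, emit neighbor 9.
Step 10: leaves = {9,12}. Remove smallest leaf 9, emit neighbor 2.
Done: 2 vertices remain (2, 12). Sequence = [3 5 10 1 5 8 8 1 9 2]

Answer: 3 5 10 1 5 8 8 1 9 2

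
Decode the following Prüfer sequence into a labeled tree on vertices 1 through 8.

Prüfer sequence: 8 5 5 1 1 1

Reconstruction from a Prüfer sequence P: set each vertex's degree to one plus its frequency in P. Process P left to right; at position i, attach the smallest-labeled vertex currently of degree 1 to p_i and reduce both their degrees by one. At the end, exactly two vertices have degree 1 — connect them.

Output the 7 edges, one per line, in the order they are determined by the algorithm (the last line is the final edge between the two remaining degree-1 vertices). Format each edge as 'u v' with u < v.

Initial degrees: {1:4, 2:1, 3:1, 4:1, 5:3, 6:1, 7:1, 8:2}
Step 1: smallest deg-1 vertex = 2, p_1 = 8. Add edge {2,8}. Now deg[2]=0, deg[8]=1.
Step 2: smallest deg-1 vertex = 3, p_2 = 5. Add edge {3,5}. Now deg[3]=0, deg[5]=2.
Step 3: smallest deg-1 vertex = 4, p_3 = 5. Add edge {4,5}. Now deg[4]=0, deg[5]=1.
Step 4: smallest deg-1 vertex = 5, p_4 = 1. Add edge {1,5}. Now deg[5]=0, deg[1]=3.
Step 5: smallest deg-1 vertex = 6, p_5 = 1. Add edge {1,6}. Now deg[6]=0, deg[1]=2.
Step 6: smallest deg-1 vertex = 7, p_6 = 1. Add edge {1,7}. Now deg[7]=0, deg[1]=1.
Final: two remaining deg-1 vertices are 1, 8. Add edge {1,8}.

Answer: 2 8
3 5
4 5
1 5
1 6
1 7
1 8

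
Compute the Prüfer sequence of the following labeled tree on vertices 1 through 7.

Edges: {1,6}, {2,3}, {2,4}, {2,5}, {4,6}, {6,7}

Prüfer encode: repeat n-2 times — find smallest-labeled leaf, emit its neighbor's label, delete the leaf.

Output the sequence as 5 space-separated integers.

Step 1: leaves = {1,3,5,7}. Remove smallest leaf 1, emit neighbor 6.
Step 2: leaves = {3,5,7}. Remove smallest leaf 3, emit neighbor 2.
Step 3: leaves = {5,7}. Remove smallest leaf 5, emit neighbor 2.
Step 4: leaves = {2,7}. Remove smallest leaf 2, emit neighbor 4.
Step 5: leaves = {4,7}. Remove smallest leaf 4, emit neighbor 6.
Done: 2 vertices remain (6, 7). Sequence = [6 2 2 4 6]

Answer: 6 2 2 4 6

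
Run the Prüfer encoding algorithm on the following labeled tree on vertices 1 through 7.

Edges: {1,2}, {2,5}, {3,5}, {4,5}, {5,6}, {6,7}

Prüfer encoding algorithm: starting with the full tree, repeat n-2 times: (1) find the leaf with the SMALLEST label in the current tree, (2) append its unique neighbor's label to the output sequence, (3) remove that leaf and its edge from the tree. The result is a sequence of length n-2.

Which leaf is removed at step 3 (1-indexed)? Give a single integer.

Answer: 3

Derivation:
Step 1: current leaves = {1,3,4,7}. Remove leaf 1 (neighbor: 2).
Step 2: current leaves = {2,3,4,7}. Remove leaf 2 (neighbor: 5).
Step 3: current leaves = {3,4,7}. Remove leaf 3 (neighbor: 5).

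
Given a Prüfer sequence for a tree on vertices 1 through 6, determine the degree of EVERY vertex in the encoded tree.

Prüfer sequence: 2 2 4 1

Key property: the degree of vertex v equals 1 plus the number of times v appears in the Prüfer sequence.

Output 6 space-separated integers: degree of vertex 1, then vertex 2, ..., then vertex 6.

p_1 = 2: count[2] becomes 1
p_2 = 2: count[2] becomes 2
p_3 = 4: count[4] becomes 1
p_4 = 1: count[1] becomes 1
Degrees (1 + count): deg[1]=1+1=2, deg[2]=1+2=3, deg[3]=1+0=1, deg[4]=1+1=2, deg[5]=1+0=1, deg[6]=1+0=1

Answer: 2 3 1 2 1 1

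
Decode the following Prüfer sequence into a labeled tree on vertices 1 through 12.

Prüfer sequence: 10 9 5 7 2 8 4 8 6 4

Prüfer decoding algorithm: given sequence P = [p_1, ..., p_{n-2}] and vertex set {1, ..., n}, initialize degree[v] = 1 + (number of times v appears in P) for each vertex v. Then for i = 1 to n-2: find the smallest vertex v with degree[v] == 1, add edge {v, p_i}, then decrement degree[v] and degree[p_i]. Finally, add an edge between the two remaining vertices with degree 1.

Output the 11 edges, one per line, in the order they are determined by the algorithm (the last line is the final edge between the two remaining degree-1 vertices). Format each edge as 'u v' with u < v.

Answer: 1 10
3 9
5 9
5 7
2 7
2 8
4 10
8 11
6 8
4 6
4 12

Derivation:
Initial degrees: {1:1, 2:2, 3:1, 4:3, 5:2, 6:2, 7:2, 8:3, 9:2, 10:2, 11:1, 12:1}
Step 1: smallest deg-1 vertex = 1, p_1 = 10. Add edge {1,10}. Now deg[1]=0, deg[10]=1.
Step 2: smallest deg-1 vertex = 3, p_2 = 9. Add edge {3,9}. Now deg[3]=0, deg[9]=1.
Step 3: smallest deg-1 vertex = 9, p_3 = 5. Add edge {5,9}. Now deg[9]=0, deg[5]=1.
Step 4: smallest deg-1 vertex = 5, p_4 = 7. Add edge {5,7}. Now deg[5]=0, deg[7]=1.
Step 5: smallest deg-1 vertex = 7, p_5 = 2. Add edge {2,7}. Now deg[7]=0, deg[2]=1.
Step 6: smallest deg-1 vertex = 2, p_6 = 8. Add edge {2,8}. Now deg[2]=0, deg[8]=2.
Step 7: smallest deg-1 vertex = 10, p_7 = 4. Add edge {4,10}. Now deg[10]=0, deg[4]=2.
Step 8: smallest deg-1 vertex = 11, p_8 = 8. Add edge {8,11}. Now deg[11]=0, deg[8]=1.
Step 9: smallest deg-1 vertex = 8, p_9 = 6. Add edge {6,8}. Now deg[8]=0, deg[6]=1.
Step 10: smallest deg-1 vertex = 6, p_10 = 4. Add edge {4,6}. Now deg[6]=0, deg[4]=1.
Final: two remaining deg-1 vertices are 4, 12. Add edge {4,12}.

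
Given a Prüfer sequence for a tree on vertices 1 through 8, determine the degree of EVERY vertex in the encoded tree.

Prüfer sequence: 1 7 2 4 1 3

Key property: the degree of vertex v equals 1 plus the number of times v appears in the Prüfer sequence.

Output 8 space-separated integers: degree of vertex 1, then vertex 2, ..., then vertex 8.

Answer: 3 2 2 2 1 1 2 1

Derivation:
p_1 = 1: count[1] becomes 1
p_2 = 7: count[7] becomes 1
p_3 = 2: count[2] becomes 1
p_4 = 4: count[4] becomes 1
p_5 = 1: count[1] becomes 2
p_6 = 3: count[3] becomes 1
Degrees (1 + count): deg[1]=1+2=3, deg[2]=1+1=2, deg[3]=1+1=2, deg[4]=1+1=2, deg[5]=1+0=1, deg[6]=1+0=1, deg[7]=1+1=2, deg[8]=1+0=1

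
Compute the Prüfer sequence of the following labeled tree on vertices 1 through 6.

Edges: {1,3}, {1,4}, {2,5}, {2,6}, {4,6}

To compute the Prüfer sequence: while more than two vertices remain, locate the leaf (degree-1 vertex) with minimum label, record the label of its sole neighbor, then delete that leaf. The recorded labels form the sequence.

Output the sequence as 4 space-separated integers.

Answer: 1 4 6 2

Derivation:
Step 1: leaves = {3,5}. Remove smallest leaf 3, emit neighbor 1.
Step 2: leaves = {1,5}. Remove smallest leaf 1, emit neighbor 4.
Step 3: leaves = {4,5}. Remove smallest leaf 4, emit neighbor 6.
Step 4: leaves = {5,6}. Remove smallest leaf 5, emit neighbor 2.
Done: 2 vertices remain (2, 6). Sequence = [1 4 6 2]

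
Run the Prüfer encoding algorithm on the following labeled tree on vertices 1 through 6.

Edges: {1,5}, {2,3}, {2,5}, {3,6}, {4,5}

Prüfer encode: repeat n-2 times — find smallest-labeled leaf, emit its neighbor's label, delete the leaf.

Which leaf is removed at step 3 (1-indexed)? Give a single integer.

Step 1: current leaves = {1,4,6}. Remove leaf 1 (neighbor: 5).
Step 2: current leaves = {4,6}. Remove leaf 4 (neighbor: 5).
Step 3: current leaves = {5,6}. Remove leaf 5 (neighbor: 2).

Answer: 5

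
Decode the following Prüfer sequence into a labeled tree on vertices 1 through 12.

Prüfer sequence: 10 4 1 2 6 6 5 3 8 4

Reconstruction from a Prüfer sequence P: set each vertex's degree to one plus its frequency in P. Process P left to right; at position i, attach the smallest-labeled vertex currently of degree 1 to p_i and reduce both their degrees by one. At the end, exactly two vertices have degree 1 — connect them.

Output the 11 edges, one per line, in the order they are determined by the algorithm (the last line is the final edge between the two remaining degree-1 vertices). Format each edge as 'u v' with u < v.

Initial degrees: {1:2, 2:2, 3:2, 4:3, 5:2, 6:3, 7:1, 8:2, 9:1, 10:2, 11:1, 12:1}
Step 1: smallest deg-1 vertex = 7, p_1 = 10. Add edge {7,10}. Now deg[7]=0, deg[10]=1.
Step 2: smallest deg-1 vertex = 9, p_2 = 4. Add edge {4,9}. Now deg[9]=0, deg[4]=2.
Step 3: smallest deg-1 vertex = 10, p_3 = 1. Add edge {1,10}. Now deg[10]=0, deg[1]=1.
Step 4: smallest deg-1 vertex = 1, p_4 = 2. Add edge {1,2}. Now deg[1]=0, deg[2]=1.
Step 5: smallest deg-1 vertex = 2, p_5 = 6. Add edge {2,6}. Now deg[2]=0, deg[6]=2.
Step 6: smallest deg-1 vertex = 11, p_6 = 6. Add edge {6,11}. Now deg[11]=0, deg[6]=1.
Step 7: smallest deg-1 vertex = 6, p_7 = 5. Add edge {5,6}. Now deg[6]=0, deg[5]=1.
Step 8: smallest deg-1 vertex = 5, p_8 = 3. Add edge {3,5}. Now deg[5]=0, deg[3]=1.
Step 9: smallest deg-1 vertex = 3, p_9 = 8. Add edge {3,8}. Now deg[3]=0, deg[8]=1.
Step 10: smallest deg-1 vertex = 8, p_10 = 4. Add edge {4,8}. Now deg[8]=0, deg[4]=1.
Final: two remaining deg-1 vertices are 4, 12. Add edge {4,12}.

Answer: 7 10
4 9
1 10
1 2
2 6
6 11
5 6
3 5
3 8
4 8
4 12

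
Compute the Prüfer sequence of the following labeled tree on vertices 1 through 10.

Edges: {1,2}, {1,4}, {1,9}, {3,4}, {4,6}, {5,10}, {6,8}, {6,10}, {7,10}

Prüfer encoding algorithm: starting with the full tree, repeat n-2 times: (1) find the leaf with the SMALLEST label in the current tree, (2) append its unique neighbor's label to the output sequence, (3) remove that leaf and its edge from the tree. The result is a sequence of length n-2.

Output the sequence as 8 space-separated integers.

Step 1: leaves = {2,3,5,7,8,9}. Remove smallest leaf 2, emit neighbor 1.
Step 2: leaves = {3,5,7,8,9}. Remove smallest leaf 3, emit neighbor 4.
Step 3: leaves = {5,7,8,9}. Remove smallest leaf 5, emit neighbor 10.
Step 4: leaves = {7,8,9}. Remove smallest leaf 7, emit neighbor 10.
Step 5: leaves = {8,9,10}. Remove smallest leaf 8, emit neighbor 6.
Step 6: leaves = {9,10}. Remove smallest leaf 9, emit neighbor 1.
Step 7: leaves = {1,10}. Remove smallest leaf 1, emit neighbor 4.
Step 8: leaves = {4,10}. Remove smallest leaf 4, emit neighbor 6.
Done: 2 vertices remain (6, 10). Sequence = [1 4 10 10 6 1 4 6]

Answer: 1 4 10 10 6 1 4 6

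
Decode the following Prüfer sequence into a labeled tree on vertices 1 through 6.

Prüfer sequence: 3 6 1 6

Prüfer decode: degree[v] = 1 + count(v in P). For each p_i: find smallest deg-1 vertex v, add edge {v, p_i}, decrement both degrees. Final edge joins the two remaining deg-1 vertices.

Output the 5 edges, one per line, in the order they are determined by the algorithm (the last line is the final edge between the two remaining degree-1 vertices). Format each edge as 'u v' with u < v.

Initial degrees: {1:2, 2:1, 3:2, 4:1, 5:1, 6:3}
Step 1: smallest deg-1 vertex = 2, p_1 = 3. Add edge {2,3}. Now deg[2]=0, deg[3]=1.
Step 2: smallest deg-1 vertex = 3, p_2 = 6. Add edge {3,6}. Now deg[3]=0, deg[6]=2.
Step 3: smallest deg-1 vertex = 4, p_3 = 1. Add edge {1,4}. Now deg[4]=0, deg[1]=1.
Step 4: smallest deg-1 vertex = 1, p_4 = 6. Add edge {1,6}. Now deg[1]=0, deg[6]=1.
Final: two remaining deg-1 vertices are 5, 6. Add edge {5,6}.

Answer: 2 3
3 6
1 4
1 6
5 6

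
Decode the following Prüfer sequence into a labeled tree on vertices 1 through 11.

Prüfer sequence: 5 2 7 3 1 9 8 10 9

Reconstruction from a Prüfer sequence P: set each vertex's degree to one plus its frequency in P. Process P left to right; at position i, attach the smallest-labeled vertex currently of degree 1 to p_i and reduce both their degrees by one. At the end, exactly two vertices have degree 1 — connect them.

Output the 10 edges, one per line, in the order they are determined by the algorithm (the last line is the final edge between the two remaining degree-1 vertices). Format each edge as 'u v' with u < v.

Answer: 4 5
2 5
2 7
3 6
1 3
1 9
7 8
8 10
9 10
9 11

Derivation:
Initial degrees: {1:2, 2:2, 3:2, 4:1, 5:2, 6:1, 7:2, 8:2, 9:3, 10:2, 11:1}
Step 1: smallest deg-1 vertex = 4, p_1 = 5. Add edge {4,5}. Now deg[4]=0, deg[5]=1.
Step 2: smallest deg-1 vertex = 5, p_2 = 2. Add edge {2,5}. Now deg[5]=0, deg[2]=1.
Step 3: smallest deg-1 vertex = 2, p_3 = 7. Add edge {2,7}. Now deg[2]=0, deg[7]=1.
Step 4: smallest deg-1 vertex = 6, p_4 = 3. Add edge {3,6}. Now deg[6]=0, deg[3]=1.
Step 5: smallest deg-1 vertex = 3, p_5 = 1. Add edge {1,3}. Now deg[3]=0, deg[1]=1.
Step 6: smallest deg-1 vertex = 1, p_6 = 9. Add edge {1,9}. Now deg[1]=0, deg[9]=2.
Step 7: smallest deg-1 vertex = 7, p_7 = 8. Add edge {7,8}. Now deg[7]=0, deg[8]=1.
Step 8: smallest deg-1 vertex = 8, p_8 = 10. Add edge {8,10}. Now deg[8]=0, deg[10]=1.
Step 9: smallest deg-1 vertex = 10, p_9 = 9. Add edge {9,10}. Now deg[10]=0, deg[9]=1.
Final: two remaining deg-1 vertices are 9, 11. Add edge {9,11}.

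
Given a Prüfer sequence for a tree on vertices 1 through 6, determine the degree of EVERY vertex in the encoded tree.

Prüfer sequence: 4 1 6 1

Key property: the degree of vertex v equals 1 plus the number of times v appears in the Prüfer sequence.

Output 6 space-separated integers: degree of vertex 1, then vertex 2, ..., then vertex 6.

Answer: 3 1 1 2 1 2

Derivation:
p_1 = 4: count[4] becomes 1
p_2 = 1: count[1] becomes 1
p_3 = 6: count[6] becomes 1
p_4 = 1: count[1] becomes 2
Degrees (1 + count): deg[1]=1+2=3, deg[2]=1+0=1, deg[3]=1+0=1, deg[4]=1+1=2, deg[5]=1+0=1, deg[6]=1+1=2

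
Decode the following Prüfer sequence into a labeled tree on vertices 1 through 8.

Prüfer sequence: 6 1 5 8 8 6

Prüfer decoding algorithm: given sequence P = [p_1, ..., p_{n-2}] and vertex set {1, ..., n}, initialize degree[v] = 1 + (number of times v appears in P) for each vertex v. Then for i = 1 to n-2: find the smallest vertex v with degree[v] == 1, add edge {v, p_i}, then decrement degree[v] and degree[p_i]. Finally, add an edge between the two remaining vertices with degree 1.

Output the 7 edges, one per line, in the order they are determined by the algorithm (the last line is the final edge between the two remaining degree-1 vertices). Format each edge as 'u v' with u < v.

Initial degrees: {1:2, 2:1, 3:1, 4:1, 5:2, 6:3, 7:1, 8:3}
Step 1: smallest deg-1 vertex = 2, p_1 = 6. Add edge {2,6}. Now deg[2]=0, deg[6]=2.
Step 2: smallest deg-1 vertex = 3, p_2 = 1. Add edge {1,3}. Now deg[3]=0, deg[1]=1.
Step 3: smallest deg-1 vertex = 1, p_3 = 5. Add edge {1,5}. Now deg[1]=0, deg[5]=1.
Step 4: smallest deg-1 vertex = 4, p_4 = 8. Add edge {4,8}. Now deg[4]=0, deg[8]=2.
Step 5: smallest deg-1 vertex = 5, p_5 = 8. Add edge {5,8}. Now deg[5]=0, deg[8]=1.
Step 6: smallest deg-1 vertex = 7, p_6 = 6. Add edge {6,7}. Now deg[7]=0, deg[6]=1.
Final: two remaining deg-1 vertices are 6, 8. Add edge {6,8}.

Answer: 2 6
1 3
1 5
4 8
5 8
6 7
6 8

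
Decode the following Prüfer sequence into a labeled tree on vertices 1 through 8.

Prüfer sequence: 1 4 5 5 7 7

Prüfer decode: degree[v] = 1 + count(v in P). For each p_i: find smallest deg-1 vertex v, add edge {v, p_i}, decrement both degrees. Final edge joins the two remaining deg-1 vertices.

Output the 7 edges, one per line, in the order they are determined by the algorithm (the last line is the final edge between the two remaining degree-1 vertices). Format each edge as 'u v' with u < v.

Initial degrees: {1:2, 2:1, 3:1, 4:2, 5:3, 6:1, 7:3, 8:1}
Step 1: smallest deg-1 vertex = 2, p_1 = 1. Add edge {1,2}. Now deg[2]=0, deg[1]=1.
Step 2: smallest deg-1 vertex = 1, p_2 = 4. Add edge {1,4}. Now deg[1]=0, deg[4]=1.
Step 3: smallest deg-1 vertex = 3, p_3 = 5. Add edge {3,5}. Now deg[3]=0, deg[5]=2.
Step 4: smallest deg-1 vertex = 4, p_4 = 5. Add edge {4,5}. Now deg[4]=0, deg[5]=1.
Step 5: smallest deg-1 vertex = 5, p_5 = 7. Add edge {5,7}. Now deg[5]=0, deg[7]=2.
Step 6: smallest deg-1 vertex = 6, p_6 = 7. Add edge {6,7}. Now deg[6]=0, deg[7]=1.
Final: two remaining deg-1 vertices are 7, 8. Add edge {7,8}.

Answer: 1 2
1 4
3 5
4 5
5 7
6 7
7 8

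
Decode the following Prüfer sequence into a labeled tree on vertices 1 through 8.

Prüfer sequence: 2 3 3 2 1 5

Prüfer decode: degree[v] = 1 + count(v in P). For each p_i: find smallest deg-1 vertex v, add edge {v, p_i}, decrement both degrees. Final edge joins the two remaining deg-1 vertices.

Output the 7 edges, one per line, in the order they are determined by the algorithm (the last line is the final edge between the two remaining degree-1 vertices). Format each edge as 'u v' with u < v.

Initial degrees: {1:2, 2:3, 3:3, 4:1, 5:2, 6:1, 7:1, 8:1}
Step 1: smallest deg-1 vertex = 4, p_1 = 2. Add edge {2,4}. Now deg[4]=0, deg[2]=2.
Step 2: smallest deg-1 vertex = 6, p_2 = 3. Add edge {3,6}. Now deg[6]=0, deg[3]=2.
Step 3: smallest deg-1 vertex = 7, p_3 = 3. Add edge {3,7}. Now deg[7]=0, deg[3]=1.
Step 4: smallest deg-1 vertex = 3, p_4 = 2. Add edge {2,3}. Now deg[3]=0, deg[2]=1.
Step 5: smallest deg-1 vertex = 2, p_5 = 1. Add edge {1,2}. Now deg[2]=0, deg[1]=1.
Step 6: smallest deg-1 vertex = 1, p_6 = 5. Add edge {1,5}. Now deg[1]=0, deg[5]=1.
Final: two remaining deg-1 vertices are 5, 8. Add edge {5,8}.

Answer: 2 4
3 6
3 7
2 3
1 2
1 5
5 8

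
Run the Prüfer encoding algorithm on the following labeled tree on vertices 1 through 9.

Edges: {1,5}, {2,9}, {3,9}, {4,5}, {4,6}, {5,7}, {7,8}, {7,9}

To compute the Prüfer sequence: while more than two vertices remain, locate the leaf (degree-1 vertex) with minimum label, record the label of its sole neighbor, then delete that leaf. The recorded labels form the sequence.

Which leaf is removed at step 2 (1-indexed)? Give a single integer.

Step 1: current leaves = {1,2,3,6,8}. Remove leaf 1 (neighbor: 5).
Step 2: current leaves = {2,3,6,8}. Remove leaf 2 (neighbor: 9).

Answer: 2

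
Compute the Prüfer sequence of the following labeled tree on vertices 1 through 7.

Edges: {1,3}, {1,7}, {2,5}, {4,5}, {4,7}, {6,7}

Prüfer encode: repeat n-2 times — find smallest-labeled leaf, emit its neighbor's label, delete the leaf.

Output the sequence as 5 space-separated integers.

Step 1: leaves = {2,3,6}. Remove smallest leaf 2, emit neighbor 5.
Step 2: leaves = {3,5,6}. Remove smallest leaf 3, emit neighbor 1.
Step 3: leaves = {1,5,6}. Remove smallest leaf 1, emit neighbor 7.
Step 4: leaves = {5,6}. Remove smallest leaf 5, emit neighbor 4.
Step 5: leaves = {4,6}. Remove smallest leaf 4, emit neighbor 7.
Done: 2 vertices remain (6, 7). Sequence = [5 1 7 4 7]

Answer: 5 1 7 4 7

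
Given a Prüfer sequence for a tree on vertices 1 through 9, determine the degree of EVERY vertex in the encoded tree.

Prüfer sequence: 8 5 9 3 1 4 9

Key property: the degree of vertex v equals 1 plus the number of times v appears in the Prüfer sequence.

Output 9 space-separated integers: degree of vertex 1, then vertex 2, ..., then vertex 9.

Answer: 2 1 2 2 2 1 1 2 3

Derivation:
p_1 = 8: count[8] becomes 1
p_2 = 5: count[5] becomes 1
p_3 = 9: count[9] becomes 1
p_4 = 3: count[3] becomes 1
p_5 = 1: count[1] becomes 1
p_6 = 4: count[4] becomes 1
p_7 = 9: count[9] becomes 2
Degrees (1 + count): deg[1]=1+1=2, deg[2]=1+0=1, deg[3]=1+1=2, deg[4]=1+1=2, deg[5]=1+1=2, deg[6]=1+0=1, deg[7]=1+0=1, deg[8]=1+1=2, deg[9]=1+2=3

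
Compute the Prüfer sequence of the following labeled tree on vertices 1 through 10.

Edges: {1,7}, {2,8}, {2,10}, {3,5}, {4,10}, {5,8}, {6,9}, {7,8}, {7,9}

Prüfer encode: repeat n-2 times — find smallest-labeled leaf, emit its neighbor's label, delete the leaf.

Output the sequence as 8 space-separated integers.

Step 1: leaves = {1,3,4,6}. Remove smallest leaf 1, emit neighbor 7.
Step 2: leaves = {3,4,6}. Remove smallest leaf 3, emit neighbor 5.
Step 3: leaves = {4,5,6}. Remove smallest leaf 4, emit neighbor 10.
Step 4: leaves = {5,6,10}. Remove smallest leaf 5, emit neighbor 8.
Step 5: leaves = {6,10}. Remove smallest leaf 6, emit neighbor 9.
Step 6: leaves = {9,10}. Remove smallest leaf 9, emit neighbor 7.
Step 7: leaves = {7,10}. Remove smallest leaf 7, emit neighbor 8.
Step 8: leaves = {8,10}. Remove smallest leaf 8, emit neighbor 2.
Done: 2 vertices remain (2, 10). Sequence = [7 5 10 8 9 7 8 2]

Answer: 7 5 10 8 9 7 8 2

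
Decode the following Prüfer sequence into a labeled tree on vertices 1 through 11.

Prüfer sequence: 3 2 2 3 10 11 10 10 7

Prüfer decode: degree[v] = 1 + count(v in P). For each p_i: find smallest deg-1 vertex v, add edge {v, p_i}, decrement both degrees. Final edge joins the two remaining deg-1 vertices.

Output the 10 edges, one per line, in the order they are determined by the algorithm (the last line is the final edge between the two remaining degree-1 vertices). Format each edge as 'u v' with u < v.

Initial degrees: {1:1, 2:3, 3:3, 4:1, 5:1, 6:1, 7:2, 8:1, 9:1, 10:4, 11:2}
Step 1: smallest deg-1 vertex = 1, p_1 = 3. Add edge {1,3}. Now deg[1]=0, deg[3]=2.
Step 2: smallest deg-1 vertex = 4, p_2 = 2. Add edge {2,4}. Now deg[4]=0, deg[2]=2.
Step 3: smallest deg-1 vertex = 5, p_3 = 2. Add edge {2,5}. Now deg[5]=0, deg[2]=1.
Step 4: smallest deg-1 vertex = 2, p_4 = 3. Add edge {2,3}. Now deg[2]=0, deg[3]=1.
Step 5: smallest deg-1 vertex = 3, p_5 = 10. Add edge {3,10}. Now deg[3]=0, deg[10]=3.
Step 6: smallest deg-1 vertex = 6, p_6 = 11. Add edge {6,11}. Now deg[6]=0, deg[11]=1.
Step 7: smallest deg-1 vertex = 8, p_7 = 10. Add edge {8,10}. Now deg[8]=0, deg[10]=2.
Step 8: smallest deg-1 vertex = 9, p_8 = 10. Add edge {9,10}. Now deg[9]=0, deg[10]=1.
Step 9: smallest deg-1 vertex = 10, p_9 = 7. Add edge {7,10}. Now deg[10]=0, deg[7]=1.
Final: two remaining deg-1 vertices are 7, 11. Add edge {7,11}.

Answer: 1 3
2 4
2 5
2 3
3 10
6 11
8 10
9 10
7 10
7 11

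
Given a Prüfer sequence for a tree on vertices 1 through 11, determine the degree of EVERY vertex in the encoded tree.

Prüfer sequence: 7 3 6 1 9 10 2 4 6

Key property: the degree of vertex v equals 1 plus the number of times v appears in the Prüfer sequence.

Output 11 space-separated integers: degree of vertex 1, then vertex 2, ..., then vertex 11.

Answer: 2 2 2 2 1 3 2 1 2 2 1

Derivation:
p_1 = 7: count[7] becomes 1
p_2 = 3: count[3] becomes 1
p_3 = 6: count[6] becomes 1
p_4 = 1: count[1] becomes 1
p_5 = 9: count[9] becomes 1
p_6 = 10: count[10] becomes 1
p_7 = 2: count[2] becomes 1
p_8 = 4: count[4] becomes 1
p_9 = 6: count[6] becomes 2
Degrees (1 + count): deg[1]=1+1=2, deg[2]=1+1=2, deg[3]=1+1=2, deg[4]=1+1=2, deg[5]=1+0=1, deg[6]=1+2=3, deg[7]=1+1=2, deg[8]=1+0=1, deg[9]=1+1=2, deg[10]=1+1=2, deg[11]=1+0=1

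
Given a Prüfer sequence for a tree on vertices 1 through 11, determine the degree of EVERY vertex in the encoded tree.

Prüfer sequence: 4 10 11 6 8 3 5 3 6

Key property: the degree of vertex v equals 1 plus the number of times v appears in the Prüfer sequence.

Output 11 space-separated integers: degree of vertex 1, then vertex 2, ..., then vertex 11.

p_1 = 4: count[4] becomes 1
p_2 = 10: count[10] becomes 1
p_3 = 11: count[11] becomes 1
p_4 = 6: count[6] becomes 1
p_5 = 8: count[8] becomes 1
p_6 = 3: count[3] becomes 1
p_7 = 5: count[5] becomes 1
p_8 = 3: count[3] becomes 2
p_9 = 6: count[6] becomes 2
Degrees (1 + count): deg[1]=1+0=1, deg[2]=1+0=1, deg[3]=1+2=3, deg[4]=1+1=2, deg[5]=1+1=2, deg[6]=1+2=3, deg[7]=1+0=1, deg[8]=1+1=2, deg[9]=1+0=1, deg[10]=1+1=2, deg[11]=1+1=2

Answer: 1 1 3 2 2 3 1 2 1 2 2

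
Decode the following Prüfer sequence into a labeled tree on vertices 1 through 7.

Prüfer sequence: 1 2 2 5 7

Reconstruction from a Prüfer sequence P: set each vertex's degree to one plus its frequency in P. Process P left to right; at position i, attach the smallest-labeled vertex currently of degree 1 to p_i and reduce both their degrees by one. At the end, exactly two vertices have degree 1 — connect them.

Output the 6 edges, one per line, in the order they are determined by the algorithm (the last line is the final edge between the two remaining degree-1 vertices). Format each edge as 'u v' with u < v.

Answer: 1 3
1 2
2 4
2 5
5 7
6 7

Derivation:
Initial degrees: {1:2, 2:3, 3:1, 4:1, 5:2, 6:1, 7:2}
Step 1: smallest deg-1 vertex = 3, p_1 = 1. Add edge {1,3}. Now deg[3]=0, deg[1]=1.
Step 2: smallest deg-1 vertex = 1, p_2 = 2. Add edge {1,2}. Now deg[1]=0, deg[2]=2.
Step 3: smallest deg-1 vertex = 4, p_3 = 2. Add edge {2,4}. Now deg[4]=0, deg[2]=1.
Step 4: smallest deg-1 vertex = 2, p_4 = 5. Add edge {2,5}. Now deg[2]=0, deg[5]=1.
Step 5: smallest deg-1 vertex = 5, p_5 = 7. Add edge {5,7}. Now deg[5]=0, deg[7]=1.
Final: two remaining deg-1 vertices are 6, 7. Add edge {6,7}.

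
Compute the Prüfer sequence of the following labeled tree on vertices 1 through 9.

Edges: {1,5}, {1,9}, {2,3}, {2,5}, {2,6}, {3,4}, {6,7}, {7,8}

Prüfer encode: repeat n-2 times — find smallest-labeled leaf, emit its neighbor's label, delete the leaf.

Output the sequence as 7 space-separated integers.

Answer: 3 2 7 6 2 5 1

Derivation:
Step 1: leaves = {4,8,9}. Remove smallest leaf 4, emit neighbor 3.
Step 2: leaves = {3,8,9}. Remove smallest leaf 3, emit neighbor 2.
Step 3: leaves = {8,9}. Remove smallest leaf 8, emit neighbor 7.
Step 4: leaves = {7,9}. Remove smallest leaf 7, emit neighbor 6.
Step 5: leaves = {6,9}. Remove smallest leaf 6, emit neighbor 2.
Step 6: leaves = {2,9}. Remove smallest leaf 2, emit neighbor 5.
Step 7: leaves = {5,9}. Remove smallest leaf 5, emit neighbor 1.
Done: 2 vertices remain (1, 9). Sequence = [3 2 7 6 2 5 1]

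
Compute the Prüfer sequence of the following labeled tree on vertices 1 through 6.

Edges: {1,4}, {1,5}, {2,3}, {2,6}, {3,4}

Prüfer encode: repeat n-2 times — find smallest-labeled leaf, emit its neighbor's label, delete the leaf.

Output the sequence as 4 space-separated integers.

Step 1: leaves = {5,6}. Remove smallest leaf 5, emit neighbor 1.
Step 2: leaves = {1,6}. Remove smallest leaf 1, emit neighbor 4.
Step 3: leaves = {4,6}. Remove smallest leaf 4, emit neighbor 3.
Step 4: leaves = {3,6}. Remove smallest leaf 3, emit neighbor 2.
Done: 2 vertices remain (2, 6). Sequence = [1 4 3 2]

Answer: 1 4 3 2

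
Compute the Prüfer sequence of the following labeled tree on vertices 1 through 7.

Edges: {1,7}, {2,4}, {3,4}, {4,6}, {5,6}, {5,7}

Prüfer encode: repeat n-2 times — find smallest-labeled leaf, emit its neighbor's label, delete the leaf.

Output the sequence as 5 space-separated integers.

Answer: 7 4 4 6 5

Derivation:
Step 1: leaves = {1,2,3}. Remove smallest leaf 1, emit neighbor 7.
Step 2: leaves = {2,3,7}. Remove smallest leaf 2, emit neighbor 4.
Step 3: leaves = {3,7}. Remove smallest leaf 3, emit neighbor 4.
Step 4: leaves = {4,7}. Remove smallest leaf 4, emit neighbor 6.
Step 5: leaves = {6,7}. Remove smallest leaf 6, emit neighbor 5.
Done: 2 vertices remain (5, 7). Sequence = [7 4 4 6 5]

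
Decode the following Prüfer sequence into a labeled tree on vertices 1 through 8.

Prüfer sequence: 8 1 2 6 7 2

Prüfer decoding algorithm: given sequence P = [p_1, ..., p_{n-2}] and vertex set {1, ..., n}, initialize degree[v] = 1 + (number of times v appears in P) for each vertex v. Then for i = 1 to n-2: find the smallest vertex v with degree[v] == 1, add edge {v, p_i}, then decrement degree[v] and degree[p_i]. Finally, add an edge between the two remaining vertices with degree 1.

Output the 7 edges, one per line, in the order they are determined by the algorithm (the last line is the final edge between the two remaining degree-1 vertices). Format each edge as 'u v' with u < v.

Initial degrees: {1:2, 2:3, 3:1, 4:1, 5:1, 6:2, 7:2, 8:2}
Step 1: smallest deg-1 vertex = 3, p_1 = 8. Add edge {3,8}. Now deg[3]=0, deg[8]=1.
Step 2: smallest deg-1 vertex = 4, p_2 = 1. Add edge {1,4}. Now deg[4]=0, deg[1]=1.
Step 3: smallest deg-1 vertex = 1, p_3 = 2. Add edge {1,2}. Now deg[1]=0, deg[2]=2.
Step 4: smallest deg-1 vertex = 5, p_4 = 6. Add edge {5,6}. Now deg[5]=0, deg[6]=1.
Step 5: smallest deg-1 vertex = 6, p_5 = 7. Add edge {6,7}. Now deg[6]=0, deg[7]=1.
Step 6: smallest deg-1 vertex = 7, p_6 = 2. Add edge {2,7}. Now deg[7]=0, deg[2]=1.
Final: two remaining deg-1 vertices are 2, 8. Add edge {2,8}.

Answer: 3 8
1 4
1 2
5 6
6 7
2 7
2 8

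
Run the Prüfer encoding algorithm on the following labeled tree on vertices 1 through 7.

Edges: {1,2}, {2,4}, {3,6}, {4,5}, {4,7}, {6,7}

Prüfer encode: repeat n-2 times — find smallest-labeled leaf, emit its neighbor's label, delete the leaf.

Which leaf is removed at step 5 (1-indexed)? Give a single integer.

Answer: 4

Derivation:
Step 1: current leaves = {1,3,5}. Remove leaf 1 (neighbor: 2).
Step 2: current leaves = {2,3,5}. Remove leaf 2 (neighbor: 4).
Step 3: current leaves = {3,5}. Remove leaf 3 (neighbor: 6).
Step 4: current leaves = {5,6}. Remove leaf 5 (neighbor: 4).
Step 5: current leaves = {4,6}. Remove leaf 4 (neighbor: 7).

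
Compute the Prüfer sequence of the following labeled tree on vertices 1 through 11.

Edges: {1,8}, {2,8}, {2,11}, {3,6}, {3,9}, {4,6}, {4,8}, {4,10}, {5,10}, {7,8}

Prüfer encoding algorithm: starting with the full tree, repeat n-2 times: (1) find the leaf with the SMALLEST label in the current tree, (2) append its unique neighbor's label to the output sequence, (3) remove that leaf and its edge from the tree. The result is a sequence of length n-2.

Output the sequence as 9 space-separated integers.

Step 1: leaves = {1,5,7,9,11}. Remove smallest leaf 1, emit neighbor 8.
Step 2: leaves = {5,7,9,11}. Remove smallest leaf 5, emit neighbor 10.
Step 3: leaves = {7,9,10,11}. Remove smallest leaf 7, emit neighbor 8.
Step 4: leaves = {9,10,11}. Remove smallest leaf 9, emit neighbor 3.
Step 5: leaves = {3,10,11}. Remove smallest leaf 3, emit neighbor 6.
Step 6: leaves = {6,10,11}. Remove smallest leaf 6, emit neighbor 4.
Step 7: leaves = {10,11}. Remove smallest leaf 10, emit neighbor 4.
Step 8: leaves = {4,11}. Remove smallest leaf 4, emit neighbor 8.
Step 9: leaves = {8,11}. Remove smallest leaf 8, emit neighbor 2.
Done: 2 vertices remain (2, 11). Sequence = [8 10 8 3 6 4 4 8 2]

Answer: 8 10 8 3 6 4 4 8 2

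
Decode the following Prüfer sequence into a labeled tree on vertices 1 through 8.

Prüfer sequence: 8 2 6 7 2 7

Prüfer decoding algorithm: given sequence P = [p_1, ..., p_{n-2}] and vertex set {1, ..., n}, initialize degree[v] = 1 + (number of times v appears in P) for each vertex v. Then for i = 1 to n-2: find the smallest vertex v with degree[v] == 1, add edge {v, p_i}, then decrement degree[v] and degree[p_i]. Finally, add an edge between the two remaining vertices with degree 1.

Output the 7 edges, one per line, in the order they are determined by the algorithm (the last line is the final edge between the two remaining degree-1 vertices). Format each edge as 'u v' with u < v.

Answer: 1 8
2 3
4 6
5 7
2 6
2 7
7 8

Derivation:
Initial degrees: {1:1, 2:3, 3:1, 4:1, 5:1, 6:2, 7:3, 8:2}
Step 1: smallest deg-1 vertex = 1, p_1 = 8. Add edge {1,8}. Now deg[1]=0, deg[8]=1.
Step 2: smallest deg-1 vertex = 3, p_2 = 2. Add edge {2,3}. Now deg[3]=0, deg[2]=2.
Step 3: smallest deg-1 vertex = 4, p_3 = 6. Add edge {4,6}. Now deg[4]=0, deg[6]=1.
Step 4: smallest deg-1 vertex = 5, p_4 = 7. Add edge {5,7}. Now deg[5]=0, deg[7]=2.
Step 5: smallest deg-1 vertex = 6, p_5 = 2. Add edge {2,6}. Now deg[6]=0, deg[2]=1.
Step 6: smallest deg-1 vertex = 2, p_6 = 7. Add edge {2,7}. Now deg[2]=0, deg[7]=1.
Final: two remaining deg-1 vertices are 7, 8. Add edge {7,8}.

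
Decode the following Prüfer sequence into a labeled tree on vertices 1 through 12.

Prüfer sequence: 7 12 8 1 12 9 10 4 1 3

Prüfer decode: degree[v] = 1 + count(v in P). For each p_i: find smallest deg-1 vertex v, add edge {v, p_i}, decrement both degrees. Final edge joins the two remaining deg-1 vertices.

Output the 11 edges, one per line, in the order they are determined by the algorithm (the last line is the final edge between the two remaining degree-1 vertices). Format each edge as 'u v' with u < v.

Answer: 2 7
5 12
6 8
1 7
8 12
9 11
9 10
4 10
1 4
1 3
3 12

Derivation:
Initial degrees: {1:3, 2:1, 3:2, 4:2, 5:1, 6:1, 7:2, 8:2, 9:2, 10:2, 11:1, 12:3}
Step 1: smallest deg-1 vertex = 2, p_1 = 7. Add edge {2,7}. Now deg[2]=0, deg[7]=1.
Step 2: smallest deg-1 vertex = 5, p_2 = 12. Add edge {5,12}. Now deg[5]=0, deg[12]=2.
Step 3: smallest deg-1 vertex = 6, p_3 = 8. Add edge {6,8}. Now deg[6]=0, deg[8]=1.
Step 4: smallest deg-1 vertex = 7, p_4 = 1. Add edge {1,7}. Now deg[7]=0, deg[1]=2.
Step 5: smallest deg-1 vertex = 8, p_5 = 12. Add edge {8,12}. Now deg[8]=0, deg[12]=1.
Step 6: smallest deg-1 vertex = 11, p_6 = 9. Add edge {9,11}. Now deg[11]=0, deg[9]=1.
Step 7: smallest deg-1 vertex = 9, p_7 = 10. Add edge {9,10}. Now deg[9]=0, deg[10]=1.
Step 8: smallest deg-1 vertex = 10, p_8 = 4. Add edge {4,10}. Now deg[10]=0, deg[4]=1.
Step 9: smallest deg-1 vertex = 4, p_9 = 1. Add edge {1,4}. Now deg[4]=0, deg[1]=1.
Step 10: smallest deg-1 vertex = 1, p_10 = 3. Add edge {1,3}. Now deg[1]=0, deg[3]=1.
Final: two remaining deg-1 vertices are 3, 12. Add edge {3,12}.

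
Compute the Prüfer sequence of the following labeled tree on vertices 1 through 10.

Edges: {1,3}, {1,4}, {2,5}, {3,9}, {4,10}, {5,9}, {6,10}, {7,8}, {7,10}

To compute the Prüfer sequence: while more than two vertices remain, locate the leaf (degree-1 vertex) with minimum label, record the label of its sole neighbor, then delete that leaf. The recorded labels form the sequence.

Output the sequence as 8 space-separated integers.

Answer: 5 9 10 7 10 3 1 4

Derivation:
Step 1: leaves = {2,6,8}. Remove smallest leaf 2, emit neighbor 5.
Step 2: leaves = {5,6,8}. Remove smallest leaf 5, emit neighbor 9.
Step 3: leaves = {6,8,9}. Remove smallest leaf 6, emit neighbor 10.
Step 4: leaves = {8,9}. Remove smallest leaf 8, emit neighbor 7.
Step 5: leaves = {7,9}. Remove smallest leaf 7, emit neighbor 10.
Step 6: leaves = {9,10}. Remove smallest leaf 9, emit neighbor 3.
Step 7: leaves = {3,10}. Remove smallest leaf 3, emit neighbor 1.
Step 8: leaves = {1,10}. Remove smallest leaf 1, emit neighbor 4.
Done: 2 vertices remain (4, 10). Sequence = [5 9 10 7 10 3 1 4]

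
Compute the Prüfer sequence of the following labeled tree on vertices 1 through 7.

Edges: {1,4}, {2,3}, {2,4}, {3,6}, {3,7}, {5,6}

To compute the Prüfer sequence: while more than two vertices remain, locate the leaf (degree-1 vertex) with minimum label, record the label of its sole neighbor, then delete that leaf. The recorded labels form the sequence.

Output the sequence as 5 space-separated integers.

Answer: 4 2 3 6 3

Derivation:
Step 1: leaves = {1,5,7}. Remove smallest leaf 1, emit neighbor 4.
Step 2: leaves = {4,5,7}. Remove smallest leaf 4, emit neighbor 2.
Step 3: leaves = {2,5,7}. Remove smallest leaf 2, emit neighbor 3.
Step 4: leaves = {5,7}. Remove smallest leaf 5, emit neighbor 6.
Step 5: leaves = {6,7}. Remove smallest leaf 6, emit neighbor 3.
Done: 2 vertices remain (3, 7). Sequence = [4 2 3 6 3]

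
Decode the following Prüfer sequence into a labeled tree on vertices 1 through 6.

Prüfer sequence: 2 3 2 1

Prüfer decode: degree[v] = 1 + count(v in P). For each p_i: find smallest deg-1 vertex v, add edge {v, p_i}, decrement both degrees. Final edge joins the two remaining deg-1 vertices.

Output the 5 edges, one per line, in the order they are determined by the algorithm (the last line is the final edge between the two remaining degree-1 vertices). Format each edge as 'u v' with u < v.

Answer: 2 4
3 5
2 3
1 2
1 6

Derivation:
Initial degrees: {1:2, 2:3, 3:2, 4:1, 5:1, 6:1}
Step 1: smallest deg-1 vertex = 4, p_1 = 2. Add edge {2,4}. Now deg[4]=0, deg[2]=2.
Step 2: smallest deg-1 vertex = 5, p_2 = 3. Add edge {3,5}. Now deg[5]=0, deg[3]=1.
Step 3: smallest deg-1 vertex = 3, p_3 = 2. Add edge {2,3}. Now deg[3]=0, deg[2]=1.
Step 4: smallest deg-1 vertex = 2, p_4 = 1. Add edge {1,2}. Now deg[2]=0, deg[1]=1.
Final: two remaining deg-1 vertices are 1, 6. Add edge {1,6}.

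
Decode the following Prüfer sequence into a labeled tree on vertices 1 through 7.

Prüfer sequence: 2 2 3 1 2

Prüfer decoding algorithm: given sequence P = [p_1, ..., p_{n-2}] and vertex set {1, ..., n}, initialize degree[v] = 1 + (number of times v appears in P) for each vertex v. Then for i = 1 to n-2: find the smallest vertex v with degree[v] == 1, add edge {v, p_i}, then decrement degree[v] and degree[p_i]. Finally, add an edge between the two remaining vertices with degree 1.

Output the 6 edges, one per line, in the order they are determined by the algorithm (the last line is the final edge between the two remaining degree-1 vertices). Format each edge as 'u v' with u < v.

Initial degrees: {1:2, 2:4, 3:2, 4:1, 5:1, 6:1, 7:1}
Step 1: smallest deg-1 vertex = 4, p_1 = 2. Add edge {2,4}. Now deg[4]=0, deg[2]=3.
Step 2: smallest deg-1 vertex = 5, p_2 = 2. Add edge {2,5}. Now deg[5]=0, deg[2]=2.
Step 3: smallest deg-1 vertex = 6, p_3 = 3. Add edge {3,6}. Now deg[6]=0, deg[3]=1.
Step 4: smallest deg-1 vertex = 3, p_4 = 1. Add edge {1,3}. Now deg[3]=0, deg[1]=1.
Step 5: smallest deg-1 vertex = 1, p_5 = 2. Add edge {1,2}. Now deg[1]=0, deg[2]=1.
Final: two remaining deg-1 vertices are 2, 7. Add edge {2,7}.

Answer: 2 4
2 5
3 6
1 3
1 2
2 7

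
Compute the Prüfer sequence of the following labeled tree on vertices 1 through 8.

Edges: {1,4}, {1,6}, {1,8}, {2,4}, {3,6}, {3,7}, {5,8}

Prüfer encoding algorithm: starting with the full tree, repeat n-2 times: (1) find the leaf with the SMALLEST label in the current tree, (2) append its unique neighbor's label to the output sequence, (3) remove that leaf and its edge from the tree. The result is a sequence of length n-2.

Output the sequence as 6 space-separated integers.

Answer: 4 1 8 3 6 1

Derivation:
Step 1: leaves = {2,5,7}. Remove smallest leaf 2, emit neighbor 4.
Step 2: leaves = {4,5,7}. Remove smallest leaf 4, emit neighbor 1.
Step 3: leaves = {5,7}. Remove smallest leaf 5, emit neighbor 8.
Step 4: leaves = {7,8}. Remove smallest leaf 7, emit neighbor 3.
Step 5: leaves = {3,8}. Remove smallest leaf 3, emit neighbor 6.
Step 6: leaves = {6,8}. Remove smallest leaf 6, emit neighbor 1.
Done: 2 vertices remain (1, 8). Sequence = [4 1 8 3 6 1]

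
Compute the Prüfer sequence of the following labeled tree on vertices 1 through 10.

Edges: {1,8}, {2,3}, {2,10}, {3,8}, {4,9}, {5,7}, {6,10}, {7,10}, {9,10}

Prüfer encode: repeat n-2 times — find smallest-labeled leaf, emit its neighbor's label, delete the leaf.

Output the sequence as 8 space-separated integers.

Step 1: leaves = {1,4,5,6}. Remove smallest leaf 1, emit neighbor 8.
Step 2: leaves = {4,5,6,8}. Remove smallest leaf 4, emit neighbor 9.
Step 3: leaves = {5,6,8,9}. Remove smallest leaf 5, emit neighbor 7.
Step 4: leaves = {6,7,8,9}. Remove smallest leaf 6, emit neighbor 10.
Step 5: leaves = {7,8,9}. Remove smallest leaf 7, emit neighbor 10.
Step 6: leaves = {8,9}. Remove smallest leaf 8, emit neighbor 3.
Step 7: leaves = {3,9}. Remove smallest leaf 3, emit neighbor 2.
Step 8: leaves = {2,9}. Remove smallest leaf 2, emit neighbor 10.
Done: 2 vertices remain (9, 10). Sequence = [8 9 7 10 10 3 2 10]

Answer: 8 9 7 10 10 3 2 10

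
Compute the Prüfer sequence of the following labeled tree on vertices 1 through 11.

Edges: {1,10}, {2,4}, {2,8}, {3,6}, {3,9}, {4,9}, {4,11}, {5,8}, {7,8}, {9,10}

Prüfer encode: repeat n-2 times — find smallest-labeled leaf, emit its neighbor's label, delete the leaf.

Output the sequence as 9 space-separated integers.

Step 1: leaves = {1,5,6,7,11}. Remove smallest leaf 1, emit neighbor 10.
Step 2: leaves = {5,6,7,10,11}. Remove smallest leaf 5, emit neighbor 8.
Step 3: leaves = {6,7,10,11}. Remove smallest leaf 6, emit neighbor 3.
Step 4: leaves = {3,7,10,11}. Remove smallest leaf 3, emit neighbor 9.
Step 5: leaves = {7,10,11}. Remove smallest leaf 7, emit neighbor 8.
Step 6: leaves = {8,10,11}. Remove smallest leaf 8, emit neighbor 2.
Step 7: leaves = {2,10,11}. Remove smallest leaf 2, emit neighbor 4.
Step 8: leaves = {10,11}. Remove smallest leaf 10, emit neighbor 9.
Step 9: leaves = {9,11}. Remove smallest leaf 9, emit neighbor 4.
Done: 2 vertices remain (4, 11). Sequence = [10 8 3 9 8 2 4 9 4]

Answer: 10 8 3 9 8 2 4 9 4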